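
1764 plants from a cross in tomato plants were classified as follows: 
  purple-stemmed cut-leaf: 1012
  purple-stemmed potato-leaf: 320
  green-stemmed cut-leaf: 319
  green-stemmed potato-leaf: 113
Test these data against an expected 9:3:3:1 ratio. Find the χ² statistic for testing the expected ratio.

1.229

The 9:3:3:1 ratio has 16 parts, so with N = 1764 the expected counts are:
  purple-stemmed cut-leaf: 1764 × 9/16 = 992.25
  purple-stemmed potato-leaf: 1764 × 3/16 = 330.75
  green-stemmed cut-leaf: 1764 × 3/16 = 330.75
  green-stemmed potato-leaf: 1764 × 1/16 = 110.25
χ² = Σ (O − E)² / E
  purple-stemmed cut-leaf: (1012 − 992.25)² / 992.25 = 0.3931
  purple-stemmed potato-leaf: (320 − 330.75)² / 330.75 = 0.3494
  green-stemmed cut-leaf: (319 − 330.75)² / 330.75 = 0.4174
  green-stemmed potato-leaf: (113 − 110.25)² / 110.25 = 0.0686
χ² = 0.3931 + 0.3494 + 0.4174 + 0.0686 = 1.2285 ≈ 1.229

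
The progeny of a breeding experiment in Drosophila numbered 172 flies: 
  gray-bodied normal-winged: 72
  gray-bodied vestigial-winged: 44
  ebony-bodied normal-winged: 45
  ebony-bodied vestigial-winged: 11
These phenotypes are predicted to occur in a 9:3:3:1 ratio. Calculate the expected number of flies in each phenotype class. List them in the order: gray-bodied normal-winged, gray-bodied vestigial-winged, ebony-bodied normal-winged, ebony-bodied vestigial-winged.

96.75, 32.25, 32.25, 10.75

Under the 9:3:3:1 hypothesis (Σ ratio = 16, N = 172):
  gray-bodied normal-winged: 172 × 9/16 = 96.75
  gray-bodied vestigial-winged: 172 × 3/16 = 32.25
  ebony-bodied normal-winged: 172 × 3/16 = 32.25
  ebony-bodied vestigial-winged: 172 × 1/16 = 10.75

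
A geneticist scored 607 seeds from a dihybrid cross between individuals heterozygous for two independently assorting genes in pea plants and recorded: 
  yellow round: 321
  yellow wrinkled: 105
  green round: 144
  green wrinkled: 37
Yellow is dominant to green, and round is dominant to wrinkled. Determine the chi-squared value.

9.936

A dihybrid F₂ with independent assortment and complete dominance at both loci gives a 9:3:3:1 phenotypic ratio.
Expected counts for N = 607 under a 9:3:3:1 ratio (total parts = 16):
  yellow round: 607 × 9/16 = 341.4375
  yellow wrinkled: 607 × 3/16 = 113.8125
  green round: 607 × 3/16 = 113.8125
  green wrinkled: 607 × 1/16 = 37.9375
χ² = Σ (O − E)² / E
  yellow round: (321 − 341.4375)² / 341.4375 = 1.2233
  yellow wrinkled: (105 − 113.8125)² / 113.8125 = 0.6824
  green round: (144 − 113.8125)² / 113.8125 = 8.0069
  green wrinkled: (37 − 37.9375)² / 37.9375 = 0.0232
χ² = 1.2233 + 0.6824 + 8.0069 + 0.0232 = 9.9358 ≈ 9.936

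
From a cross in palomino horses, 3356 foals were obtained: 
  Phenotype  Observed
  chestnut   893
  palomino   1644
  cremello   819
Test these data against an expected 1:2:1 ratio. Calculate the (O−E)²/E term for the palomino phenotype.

0.689

Expected counts for N = 3356 under a 1:2:1 ratio (total parts = 4):
  chestnut: 3356 × 1/4 = 839
  palomino: 3356 × 2/4 = 1678
  cremello: 3356 × 1/4 = 839
Contribution of palomino: (1644 − 1678)² / 1678 = 0.6889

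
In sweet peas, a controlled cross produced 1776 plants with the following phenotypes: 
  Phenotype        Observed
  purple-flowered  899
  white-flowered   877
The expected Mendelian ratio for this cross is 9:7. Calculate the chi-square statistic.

Expected counts for N = 1776 under a 9:7 ratio (total parts = 16):
  purple-flowered: 1776 × 9/16 = 999
  white-flowered: 1776 × 7/16 = 777
χ² = Σ (O − E)² / E
  purple-flowered: (899 − 999)² / 999 = 10.0100
  white-flowered: (877 − 777)² / 777 = 12.8700
χ² = 10.0100 + 12.8700 = 22.880

22.880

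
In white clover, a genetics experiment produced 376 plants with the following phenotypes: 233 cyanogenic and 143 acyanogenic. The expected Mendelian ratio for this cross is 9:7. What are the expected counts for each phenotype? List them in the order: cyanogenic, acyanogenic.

211.5, 164.5

Under the 9:7 hypothesis (Σ ratio = 16, N = 376):
  cyanogenic: 376 × 9/16 = 211.5
  acyanogenic: 376 × 7/16 = 164.5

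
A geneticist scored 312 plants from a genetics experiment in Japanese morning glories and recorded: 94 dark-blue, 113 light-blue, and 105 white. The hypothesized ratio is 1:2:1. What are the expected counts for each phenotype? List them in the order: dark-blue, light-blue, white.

Under the 1:2:1 hypothesis (Σ ratio = 4, N = 312):
  dark-blue: 312 × 1/4 = 78
  light-blue: 312 × 2/4 = 156
  white: 312 × 1/4 = 78

78, 156, 78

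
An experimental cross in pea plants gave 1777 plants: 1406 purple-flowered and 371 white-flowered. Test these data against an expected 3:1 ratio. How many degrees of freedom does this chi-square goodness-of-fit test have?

A goodness-of-fit test with 2 phenotype classes has df = 2 − 1 = 1.

1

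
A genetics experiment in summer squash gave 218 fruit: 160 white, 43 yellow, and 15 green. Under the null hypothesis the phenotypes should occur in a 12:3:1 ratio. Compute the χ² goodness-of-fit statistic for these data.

Under the 12:3:1 hypothesis (Σ ratio = 16, N = 218):
  white: 218 × 12/16 = 163.5
  yellow: 218 × 3/16 = 40.875
  green: 218 × 1/16 = 13.625
χ² = Σ (O − E)² / E
  white: (160 − 163.5)² / 163.5 = 0.0749
  yellow: (43 − 40.875)² / 40.875 = 0.1105
  green: (15 − 13.625)² / 13.625 = 0.1388
χ² = 0.0749 + 0.1105 + 0.1388 = 0.3242 ≈ 0.324

0.324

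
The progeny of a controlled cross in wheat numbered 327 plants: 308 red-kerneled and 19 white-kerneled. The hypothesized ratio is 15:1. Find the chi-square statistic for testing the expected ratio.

0.108

Under the 15:1 hypothesis (Σ ratio = 16, N = 327):
  red-kerneled: 327 × 15/16 = 306.5625
  white-kerneled: 327 × 1/16 = 20.4375
χ² = Σ (O − E)² / E
  red-kerneled: (308 − 306.5625)² / 306.5625 = 0.0067
  white-kerneled: (19 − 20.4375)² / 20.4375 = 0.1011
χ² = 0.0067 + 0.1011 = 0.1078 ≈ 0.108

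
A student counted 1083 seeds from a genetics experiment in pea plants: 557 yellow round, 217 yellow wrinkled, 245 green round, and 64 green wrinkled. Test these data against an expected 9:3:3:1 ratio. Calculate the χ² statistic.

Expected counts for N = 1083 under a 9:3:3:1 ratio (total parts = 16):
  yellow round: 1083 × 9/16 = 609.1875
  yellow wrinkled: 1083 × 3/16 = 203.0625
  green round: 1083 × 3/16 = 203.0625
  green wrinkled: 1083 × 1/16 = 67.6875
χ² = Σ (O − E)² / E
  yellow round: (557 − 609.1875)² / 609.1875 = 4.4708
  yellow wrinkled: (217 − 203.0625)² / 203.0625 = 0.9566
  green round: (245 − 203.0625)² / 203.0625 = 8.6611
  green wrinkled: (64 − 67.6875)² / 67.6875 = 0.2009
χ² = 4.4708 + 0.9566 + 8.6611 + 0.2009 = 14.2894 ≈ 14.289

14.289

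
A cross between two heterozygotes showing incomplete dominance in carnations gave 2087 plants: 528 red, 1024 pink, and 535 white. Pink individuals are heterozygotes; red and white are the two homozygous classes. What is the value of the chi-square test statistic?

With incomplete dominance, a heterozygote × heterozygote cross gives a 1:2:1 phenotypic ratio.
The 1:2:1 ratio has 4 parts, so with N = 2087 the expected counts are:
  red: 2087 × 1/4 = 521.75
  pink: 2087 × 2/4 = 1043.5
  white: 2087 × 1/4 = 521.75
χ² = Σ (O − E)² / E
  red: (528 − 521.75)² / 521.75 = 0.0749
  pink: (1024 − 1043.5)² / 1043.5 = 0.3644
  white: (535 − 521.75)² / 521.75 = 0.3365
χ² = 0.0749 + 0.3644 + 0.3365 = 0.7758 ≈ 0.776

0.776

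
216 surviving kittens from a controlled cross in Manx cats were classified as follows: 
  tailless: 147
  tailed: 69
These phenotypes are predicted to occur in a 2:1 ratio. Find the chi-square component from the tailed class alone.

0.125

Expected counts for N = 216 under a 2:1 ratio (total parts = 3):
  tailless: 216 × 2/3 = 144
  tailed: 216 × 1/3 = 72
Contribution of tailed: (69 − 72)² / 72 = 0.1250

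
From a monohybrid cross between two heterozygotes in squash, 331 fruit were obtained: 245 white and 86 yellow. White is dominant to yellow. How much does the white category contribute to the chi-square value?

For a monohybrid cross between heterozygotes with complete dominance, the expected phenotypic ratio is 3:1.
Expected counts for N = 331 under a 3:1 ratio (total parts = 4):
  white: 331 × 3/4 = 248.25
  yellow: 331 × 1/4 = 82.75
Contribution of white: (245 − 248.25)² / 248.25 = 0.0425

0.043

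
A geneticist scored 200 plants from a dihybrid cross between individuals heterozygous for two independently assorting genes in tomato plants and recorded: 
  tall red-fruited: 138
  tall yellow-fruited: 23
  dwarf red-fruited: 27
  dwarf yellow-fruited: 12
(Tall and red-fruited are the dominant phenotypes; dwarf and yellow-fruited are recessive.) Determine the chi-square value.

14.347

A dihybrid F₂ with independent assortment and complete dominance at both loci gives a 9:3:3:1 phenotypic ratio.
Under the 9:3:3:1 hypothesis (Σ ratio = 16, N = 200):
  tall red-fruited: 200 × 9/16 = 112.5
  tall yellow-fruited: 200 × 3/16 = 37.5
  dwarf red-fruited: 200 × 3/16 = 37.5
  dwarf yellow-fruited: 200 × 1/16 = 12.5
χ² = Σ (O − E)² / E
  tall red-fruited: (138 − 112.5)² / 112.5 = 5.7800
  tall yellow-fruited: (23 − 37.5)² / 37.5 = 5.6067
  dwarf red-fruited: (27 − 37.5)² / 37.5 = 2.9400
  dwarf yellow-fruited: (12 − 12.5)² / 12.5 = 0.0200
χ² = 5.7800 + 5.6067 + 2.9400 + 0.0200 = 14.3467 ≈ 14.347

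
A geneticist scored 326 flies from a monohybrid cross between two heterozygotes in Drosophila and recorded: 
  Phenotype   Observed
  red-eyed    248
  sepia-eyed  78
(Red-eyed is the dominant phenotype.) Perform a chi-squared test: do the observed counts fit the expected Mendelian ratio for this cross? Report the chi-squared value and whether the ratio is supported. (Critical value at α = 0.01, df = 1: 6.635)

0.200; consistent

For a monohybrid cross between heterozygotes with complete dominance, the expected phenotypic ratio is 3:1.
Total ratio parts = 4. Expected numbers out of 326:
  red-eyed: 326 × 3/4 = 244.5
  sepia-eyed: 326 × 1/4 = 81.5
χ² = Σ (O − E)² / E
  red-eyed: (248 − 244.5)² / 244.5 = 0.0501
  sepia-eyed: (78 − 81.5)² / 81.5 = 0.1503
χ² = 0.0501 + 0.1503 = 0.2004 ≈ 0.200
Degrees of freedom = 2 − 1 = 1; critical value at α = 0.01 is 6.635.
Since 0.200 < 6.635, we fail to reject the null hypothesis — the data are consistent with the 3:1 ratio.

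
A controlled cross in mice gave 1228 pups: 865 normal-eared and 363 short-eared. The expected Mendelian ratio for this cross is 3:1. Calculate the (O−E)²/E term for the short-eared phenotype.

Under the 3:1 hypothesis (Σ ratio = 4, N = 1228):
  normal-eared: 1228 × 3/4 = 921
  short-eared: 1228 × 1/4 = 307
Contribution of short-eared: (363 − 307)² / 307 = 10.2150

10.215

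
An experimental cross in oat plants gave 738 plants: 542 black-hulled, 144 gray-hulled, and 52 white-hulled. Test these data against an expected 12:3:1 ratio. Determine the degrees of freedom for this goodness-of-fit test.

2

A goodness-of-fit test with 3 phenotype classes has df = 3 − 1 = 2.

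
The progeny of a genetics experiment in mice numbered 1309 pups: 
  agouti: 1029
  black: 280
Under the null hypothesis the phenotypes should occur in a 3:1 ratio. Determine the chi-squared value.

Under the 3:1 hypothesis (Σ ratio = 4, N = 1309):
  agouti: 1309 × 3/4 = 981.75
  black: 1309 × 1/4 = 327.25
χ² = Σ (O − E)² / E
  agouti: (1029 − 981.75)² / 981.75 = 2.2741
  black: (280 − 327.25)² / 327.25 = 6.8222
χ² = 2.2741 + 6.8222 = 9.0963 ≈ 9.096

9.096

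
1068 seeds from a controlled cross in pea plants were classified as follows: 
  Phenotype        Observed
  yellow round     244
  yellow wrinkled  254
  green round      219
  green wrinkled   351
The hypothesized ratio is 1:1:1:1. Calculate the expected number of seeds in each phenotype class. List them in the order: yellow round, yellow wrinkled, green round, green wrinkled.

Expected counts for N = 1068 under a 1:1:1:1 ratio (total parts = 4):
  yellow round: 1068 × 1/4 = 267
  yellow wrinkled: 1068 × 1/4 = 267
  green round: 1068 × 1/4 = 267
  green wrinkled: 1068 × 1/4 = 267

267, 267, 267, 267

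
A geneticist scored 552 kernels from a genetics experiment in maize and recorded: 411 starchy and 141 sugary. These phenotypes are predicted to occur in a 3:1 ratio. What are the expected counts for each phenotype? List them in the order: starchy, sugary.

414, 138

The 3:1 ratio has 4 parts, so with N = 552 the expected counts are:
  starchy: 552 × 3/4 = 414
  sugary: 552 × 1/4 = 138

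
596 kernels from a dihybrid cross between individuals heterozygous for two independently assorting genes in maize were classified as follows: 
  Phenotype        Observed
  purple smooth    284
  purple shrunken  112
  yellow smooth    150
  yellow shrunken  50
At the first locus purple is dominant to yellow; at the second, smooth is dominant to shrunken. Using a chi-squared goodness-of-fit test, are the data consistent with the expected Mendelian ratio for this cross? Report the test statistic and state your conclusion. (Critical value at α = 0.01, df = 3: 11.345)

A dihybrid F₂ with independent assortment and complete dominance at both loci gives a 9:3:3:1 phenotypic ratio.
The 9:3:3:1 ratio has 16 parts, so with N = 596 the expected counts are:
  purple smooth: 596 × 9/16 = 335.25
  purple shrunken: 596 × 3/16 = 111.75
  yellow smooth: 596 × 3/16 = 111.75
  yellow shrunken: 596 × 1/16 = 37.25
χ² = Σ (O − E)² / E
  purple smooth: (284 − 335.25)² / 335.25 = 7.8346
  purple shrunken: (112 − 111.75)² / 111.75 = 0.0006
  yellow smooth: (150 − 111.75)² / 111.75 = 13.0923
  yellow shrunken: (50 − 37.25)² / 37.25 = 4.3641
χ² = 7.8346 + 0.0006 + 13.0923 + 4.3641 = 25.2916 ≈ 25.292
Degrees of freedom = 4 − 1 = 3; critical value at α = 0.01 is 11.345.
Since 25.292 > 11.345, we reject the null hypothesis — the data do not fit the 9:3:3:1 ratio.

25.292; not consistent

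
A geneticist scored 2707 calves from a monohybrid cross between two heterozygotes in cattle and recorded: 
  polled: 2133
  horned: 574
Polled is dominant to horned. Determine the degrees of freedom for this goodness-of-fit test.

For a monohybrid cross between heterozygotes with complete dominance, the expected phenotypic ratio is 3:1.
A goodness-of-fit test with 2 phenotype classes has df = 2 − 1 = 1.

1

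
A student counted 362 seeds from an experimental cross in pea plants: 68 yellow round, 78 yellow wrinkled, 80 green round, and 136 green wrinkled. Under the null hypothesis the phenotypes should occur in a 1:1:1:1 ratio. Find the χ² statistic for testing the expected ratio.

31.414

Expected counts for N = 362 under a 1:1:1:1 ratio (total parts = 4):
  yellow round: 362 × 1/4 = 90.5
  yellow wrinkled: 362 × 1/4 = 90.5
  green round: 362 × 1/4 = 90.5
  green wrinkled: 362 × 1/4 = 90.5
χ² = Σ (O − E)² / E
  yellow round: (68 − 90.5)² / 90.5 = 5.5939
  yellow wrinkled: (78 − 90.5)² / 90.5 = 1.7265
  green round: (80 − 90.5)² / 90.5 = 1.2182
  green wrinkled: (136 − 90.5)² / 90.5 = 22.8757
χ² = 5.5939 + 1.7265 + 1.2182 + 22.8757 = 31.4143 ≈ 31.414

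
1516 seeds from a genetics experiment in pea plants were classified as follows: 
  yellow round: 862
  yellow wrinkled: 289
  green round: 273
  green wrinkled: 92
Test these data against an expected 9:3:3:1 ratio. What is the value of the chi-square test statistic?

0.705

The 9:3:3:1 ratio has 16 parts, so with N = 1516 the expected counts are:
  yellow round: 1516 × 9/16 = 852.75
  yellow wrinkled: 1516 × 3/16 = 284.25
  green round: 1516 × 3/16 = 284.25
  green wrinkled: 1516 × 1/16 = 94.75
χ² = Σ (O − E)² / E
  yellow round: (862 − 852.75)² / 852.75 = 0.1003
  yellow wrinkled: (289 − 284.25)² / 284.25 = 0.0794
  green round: (273 − 284.25)² / 284.25 = 0.4453
  green wrinkled: (92 − 94.75)² / 94.75 = 0.0798
χ² = 0.1003 + 0.0794 + 0.4453 + 0.0798 = 0.7048 ≈ 0.705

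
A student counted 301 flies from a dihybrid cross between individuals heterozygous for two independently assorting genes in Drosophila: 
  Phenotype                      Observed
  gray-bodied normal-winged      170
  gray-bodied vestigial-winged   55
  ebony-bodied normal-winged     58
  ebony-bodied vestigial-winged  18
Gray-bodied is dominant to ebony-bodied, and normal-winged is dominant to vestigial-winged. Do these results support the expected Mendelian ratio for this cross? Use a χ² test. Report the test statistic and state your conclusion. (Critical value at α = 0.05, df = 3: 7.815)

0.118; consistent

A dihybrid F₂ with independent assortment and complete dominance at both loci gives a 9:3:3:1 phenotypic ratio.
The 9:3:3:1 ratio has 16 parts, so with N = 301 the expected counts are:
  gray-bodied normal-winged: 301 × 9/16 = 169.3125
  gray-bodied vestigial-winged: 301 × 3/16 = 56.4375
  ebony-bodied normal-winged: 301 × 3/16 = 56.4375
  ebony-bodied vestigial-winged: 301 × 1/16 = 18.8125
χ² = Σ (O − E)² / E
  gray-bodied normal-winged: (170 − 169.3125)² / 169.3125 = 0.0028
  gray-bodied vestigial-winged: (55 − 56.4375)² / 56.4375 = 0.0366
  ebony-bodied normal-winged: (58 − 56.4375)² / 56.4375 = 0.0433
  ebony-bodied vestigial-winged: (18 − 18.8125)² / 18.8125 = 0.0351
χ² = 0.0028 + 0.0366 + 0.0433 + 0.0351 = 0.1178 ≈ 0.118
Degrees of freedom = 4 − 1 = 3; critical value at α = 0.05 is 7.815.
Since 0.118 < 7.815, we fail to reject the null hypothesis — the data are consistent with the 9:3:3:1 ratio.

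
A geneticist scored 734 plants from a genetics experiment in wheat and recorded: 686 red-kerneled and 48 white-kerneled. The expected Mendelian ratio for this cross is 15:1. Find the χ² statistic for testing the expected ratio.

0.105

The 15:1 ratio has 16 parts, so with N = 734 the expected counts are:
  red-kerneled: 734 × 15/16 = 688.125
  white-kerneled: 734 × 1/16 = 45.875
χ² = Σ (O − E)² / E
  red-kerneled: (686 − 688.125)² / 688.125 = 0.0066
  white-kerneled: (48 − 45.875)² / 45.875 = 0.0984
χ² = 0.0066 + 0.0984 = 0.105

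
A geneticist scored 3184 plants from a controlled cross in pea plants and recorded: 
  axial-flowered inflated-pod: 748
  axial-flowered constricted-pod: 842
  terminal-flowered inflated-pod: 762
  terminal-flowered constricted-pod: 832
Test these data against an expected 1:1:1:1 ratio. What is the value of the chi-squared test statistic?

Expected counts for N = 3184 under a 1:1:1:1 ratio (total parts = 4):
  axial-flowered inflated-pod: 3184 × 1/4 = 796
  axial-flowered constricted-pod: 3184 × 1/4 = 796
  terminal-flowered inflated-pod: 3184 × 1/4 = 796
  terminal-flowered constricted-pod: 3184 × 1/4 = 796
χ² = Σ (O − E)² / E
  axial-flowered inflated-pod: (748 − 796)² / 796 = 2.8945
  axial-flowered constricted-pod: (842 − 796)² / 796 = 2.6583
  terminal-flowered inflated-pod: (762 − 796)² / 796 = 1.4523
  terminal-flowered constricted-pod: (832 − 796)² / 796 = 1.6281
χ² = 2.8945 + 2.6583 + 1.4523 + 1.6281 = 8.6332 ≈ 8.633

8.633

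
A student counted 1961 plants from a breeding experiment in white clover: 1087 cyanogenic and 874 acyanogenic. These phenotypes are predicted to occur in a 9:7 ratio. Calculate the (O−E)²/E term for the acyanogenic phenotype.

0.301

Expected counts for N = 1961 under a 9:7 ratio (total parts = 16):
  cyanogenic: 1961 × 9/16 = 1103.0625
  acyanogenic: 1961 × 7/16 = 857.9375
Contribution of acyanogenic: (874 − 857.9375)² / 857.9375 = 0.3007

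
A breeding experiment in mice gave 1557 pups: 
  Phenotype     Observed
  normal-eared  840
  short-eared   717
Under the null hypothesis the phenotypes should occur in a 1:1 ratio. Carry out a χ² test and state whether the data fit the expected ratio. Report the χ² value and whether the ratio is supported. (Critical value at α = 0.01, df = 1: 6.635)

Expected counts for N = 1557 under a 1:1 ratio (total parts = 2):
  normal-eared: 1557 × 1/2 = 778.5
  short-eared: 1557 × 1/2 = 778.5
χ² = Σ (O − E)² / E
  normal-eared: (840 − 778.5)² / 778.5 = 4.8584
  short-eared: (717 − 778.5)² / 778.5 = 4.8584
χ² = 4.8584 + 4.8584 = 9.7168 ≈ 9.717
Degrees of freedom = 2 − 1 = 1; critical value at α = 0.01 is 6.635.
Since 9.717 > 6.635, we reject the null hypothesis — the data do not fit the 1:1 ratio.

9.717; not consistent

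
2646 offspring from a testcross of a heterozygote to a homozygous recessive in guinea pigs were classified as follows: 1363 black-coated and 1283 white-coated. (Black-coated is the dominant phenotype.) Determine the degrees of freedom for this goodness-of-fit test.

A testcross of a heterozygote (Aa × aa) gives a 1:1 phenotypic ratio.
A goodness-of-fit test with 2 phenotype classes has df = 2 − 1 = 1.

1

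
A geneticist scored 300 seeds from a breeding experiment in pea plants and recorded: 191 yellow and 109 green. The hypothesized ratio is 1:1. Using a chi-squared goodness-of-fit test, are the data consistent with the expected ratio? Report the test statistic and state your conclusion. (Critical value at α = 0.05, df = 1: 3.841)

Total ratio parts = 2. Expected numbers out of 300:
  yellow: 300 × 1/2 = 150
  green: 300 × 1/2 = 150
χ² = Σ (O − E)² / E
  yellow: (191 − 150)² / 150 = 11.2067
  green: (109 − 150)² / 150 = 11.2067
χ² = 11.2067 + 11.2067 = 22.4134 ≈ 22.413
Degrees of freedom = 2 − 1 = 1; critical value at α = 0.05 is 3.841.
Since 22.413 > 3.841, we reject the null hypothesis — the data do not fit the 1:1 ratio.

22.413; not consistent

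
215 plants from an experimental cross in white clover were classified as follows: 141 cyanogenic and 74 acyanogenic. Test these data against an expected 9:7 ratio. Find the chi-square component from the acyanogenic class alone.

4.279

Under the 9:7 hypothesis (Σ ratio = 16, N = 215):
  cyanogenic: 215 × 9/16 = 120.9375
  acyanogenic: 215 × 7/16 = 94.0625
Contribution of acyanogenic: (74 − 94.0625)² / 94.0625 = 4.2791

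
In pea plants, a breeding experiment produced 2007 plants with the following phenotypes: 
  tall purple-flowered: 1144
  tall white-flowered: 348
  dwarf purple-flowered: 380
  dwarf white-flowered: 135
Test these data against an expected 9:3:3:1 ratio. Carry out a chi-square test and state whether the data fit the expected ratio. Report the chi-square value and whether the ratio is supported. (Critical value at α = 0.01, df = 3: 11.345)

3.096; consistent

Total ratio parts = 16. Expected numbers out of 2007:
  tall purple-flowered: 2007 × 9/16 = 1128.9375
  tall white-flowered: 2007 × 3/16 = 376.3125
  dwarf purple-flowered: 2007 × 3/16 = 376.3125
  dwarf white-flowered: 2007 × 1/16 = 125.4375
χ² = Σ (O − E)² / E
  tall purple-flowered: (1144 − 1128.9375)² / 1128.9375 = 0.2010
  tall white-flowered: (348 − 376.3125)² / 376.3125 = 2.1301
  dwarf purple-flowered: (380 − 376.3125)² / 376.3125 = 0.0361
  dwarf white-flowered: (135 − 125.4375)² / 125.4375 = 0.7290
χ² = 0.2010 + 2.1301 + 0.0361 + 0.7290 = 3.0962 ≈ 3.096
Degrees of freedom = 4 − 1 = 3; critical value at α = 0.01 is 11.345.
Since 3.096 < 11.345, we fail to reject the null hypothesis — the data are consistent with the 9:3:3:1 ratio.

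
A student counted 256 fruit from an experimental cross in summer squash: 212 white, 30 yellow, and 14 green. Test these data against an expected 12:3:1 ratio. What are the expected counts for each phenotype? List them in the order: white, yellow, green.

192, 48, 16

Total ratio parts = 16. Expected numbers out of 256:
  white: 256 × 12/16 = 192
  yellow: 256 × 3/16 = 48
  green: 256 × 1/16 = 16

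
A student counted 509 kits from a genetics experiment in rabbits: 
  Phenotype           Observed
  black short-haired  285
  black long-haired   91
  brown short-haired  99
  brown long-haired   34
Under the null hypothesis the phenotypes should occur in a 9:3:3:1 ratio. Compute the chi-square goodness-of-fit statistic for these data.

Total ratio parts = 16. Expected numbers out of 509:
  black short-haired: 509 × 9/16 = 286.3125
  black long-haired: 509 × 3/16 = 95.4375
  brown short-haired: 509 × 3/16 = 95.4375
  brown long-haired: 509 × 1/16 = 31.8125
χ² = Σ (O − E)² / E
  black short-haired: (285 − 286.3125)² / 286.3125 = 0.0060
  black long-haired: (91 − 95.4375)² / 95.4375 = 0.2063
  brown short-haired: (99 − 95.4375)² / 95.4375 = 0.1330
  brown long-haired: (34 − 31.8125)² / 31.8125 = 0.1504
χ² = 0.0060 + 0.2063 + 0.1330 + 0.1504 = 0.4957 ≈ 0.496

0.496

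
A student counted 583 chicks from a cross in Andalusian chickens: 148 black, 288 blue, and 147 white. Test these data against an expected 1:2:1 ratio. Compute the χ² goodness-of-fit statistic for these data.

Under the 1:2:1 hypothesis (Σ ratio = 4, N = 583):
  black: 583 × 1/4 = 145.75
  blue: 583 × 2/4 = 291.5
  white: 583 × 1/4 = 145.75
χ² = Σ (O − E)² / E
  black: (148 − 145.75)² / 145.75 = 0.0347
  blue: (288 − 291.5)² / 291.5 = 0.0420
  white: (147 − 145.75)² / 145.75 = 0.0107
χ² = 0.0347 + 0.0420 + 0.0107 = 0.0874 ≈ 0.087

0.087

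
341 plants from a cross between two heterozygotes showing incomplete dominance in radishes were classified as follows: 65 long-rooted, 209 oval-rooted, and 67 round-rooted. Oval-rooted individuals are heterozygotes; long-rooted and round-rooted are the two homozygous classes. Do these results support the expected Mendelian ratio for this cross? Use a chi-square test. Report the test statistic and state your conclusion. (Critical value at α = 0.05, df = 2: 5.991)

17.411; not consistent

With incomplete dominance, a heterozygote × heterozygote cross gives a 1:2:1 phenotypic ratio.
Total ratio parts = 4. Expected numbers out of 341:
  long-rooted: 341 × 1/4 = 85.25
  oval-rooted: 341 × 2/4 = 170.5
  round-rooted: 341 × 1/4 = 85.25
χ² = Σ (O − E)² / E
  long-rooted: (65 − 85.25)² / 85.25 = 4.8101
  oval-rooted: (209 − 170.5)² / 170.5 = 8.6935
  round-rooted: (67 − 85.25)² / 85.25 = 3.9069
χ² = 4.8101 + 8.6935 + 3.9069 = 17.4105 ≈ 17.411
Degrees of freedom = 3 − 1 = 2; critical value at α = 0.05 is 5.991.
Since 17.411 > 5.991, we reject the null hypothesis — the data do not fit the 1:2:1 ratio.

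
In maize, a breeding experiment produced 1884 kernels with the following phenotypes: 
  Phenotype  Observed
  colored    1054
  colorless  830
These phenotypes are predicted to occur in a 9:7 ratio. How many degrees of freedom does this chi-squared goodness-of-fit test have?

A goodness-of-fit test with 2 phenotype classes has df = 2 − 1 = 1.

1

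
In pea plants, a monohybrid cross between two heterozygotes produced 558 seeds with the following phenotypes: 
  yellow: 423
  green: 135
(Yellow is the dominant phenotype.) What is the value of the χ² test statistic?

0.194

For a monohybrid cross between heterozygotes with complete dominance, the expected phenotypic ratio is 3:1.
Total ratio parts = 4. Expected numbers out of 558:
  yellow: 558 × 3/4 = 418.5
  green: 558 × 1/4 = 139.5
χ² = Σ (O − E)² / E
  yellow: (423 − 418.5)² / 418.5 = 0.0484
  green: (135 − 139.5)² / 139.5 = 0.1452
χ² = 0.0484 + 0.1452 = 0.1936 ≈ 0.194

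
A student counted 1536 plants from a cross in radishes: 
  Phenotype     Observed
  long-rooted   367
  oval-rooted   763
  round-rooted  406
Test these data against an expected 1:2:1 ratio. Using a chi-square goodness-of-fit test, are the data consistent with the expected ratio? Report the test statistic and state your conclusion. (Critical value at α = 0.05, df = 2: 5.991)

2.046; consistent

Expected counts for N = 1536 under a 1:2:1 ratio (total parts = 4):
  long-rooted: 1536 × 1/4 = 384
  oval-rooted: 1536 × 2/4 = 768
  round-rooted: 1536 × 1/4 = 384
χ² = Σ (O − E)² / E
  long-rooted: (367 − 384)² / 384 = 0.7526
  oval-rooted: (763 − 768)² / 768 = 0.0326
  round-rooted: (406 − 384)² / 384 = 1.2604
χ² = 0.7526 + 0.0326 + 1.2604 = 2.0456 ≈ 2.046
Degrees of freedom = 3 − 1 = 2; critical value at α = 0.05 is 5.991.
Since 2.046 < 5.991, we fail to reject the null hypothesis — the data are consistent with the 1:2:1 ratio.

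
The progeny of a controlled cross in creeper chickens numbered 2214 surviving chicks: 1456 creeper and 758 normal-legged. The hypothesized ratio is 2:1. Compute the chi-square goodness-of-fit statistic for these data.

Total ratio parts = 3. Expected numbers out of 2214:
  creeper: 2214 × 2/3 = 1476
  normal-legged: 2214 × 1/3 = 738
χ² = Σ (O − E)² / E
  creeper: (1456 − 1476)² / 1476 = 0.2710
  normal-legged: (758 − 738)² / 738 = 0.5420
χ² = 0.2710 + 0.5420 = 0.813

0.813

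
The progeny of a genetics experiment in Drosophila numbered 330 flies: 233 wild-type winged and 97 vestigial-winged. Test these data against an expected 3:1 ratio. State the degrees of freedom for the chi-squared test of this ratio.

A goodness-of-fit test with 2 phenotype classes has df = 2 − 1 = 1.

1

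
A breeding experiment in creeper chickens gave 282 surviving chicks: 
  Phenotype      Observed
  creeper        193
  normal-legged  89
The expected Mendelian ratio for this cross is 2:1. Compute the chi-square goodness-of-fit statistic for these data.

0.399

Expected counts for N = 282 under a 2:1 ratio (total parts = 3):
  creeper: 282 × 2/3 = 188
  normal-legged: 282 × 1/3 = 94
χ² = Σ (O − E)² / E
  creeper: (193 − 188)² / 188 = 0.1330
  normal-legged: (89 − 94)² / 94 = 0.2660
χ² = 0.1330 + 0.2660 = 0.399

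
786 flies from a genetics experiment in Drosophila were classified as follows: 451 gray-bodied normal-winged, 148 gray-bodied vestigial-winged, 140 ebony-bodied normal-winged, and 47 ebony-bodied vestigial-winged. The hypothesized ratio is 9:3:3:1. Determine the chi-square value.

0.642

The 9:3:3:1 ratio has 16 parts, so with N = 786 the expected counts are:
  gray-bodied normal-winged: 786 × 9/16 = 442.125
  gray-bodied vestigial-winged: 786 × 3/16 = 147.375
  ebony-bodied normal-winged: 786 × 3/16 = 147.375
  ebony-bodied vestigial-winged: 786 × 1/16 = 49.125
χ² = Σ (O − E)² / E
  gray-bodied normal-winged: (451 − 442.125)² / 442.125 = 0.1782
  gray-bodied vestigial-winged: (148 − 147.375)² / 147.375 = 0.0027
  ebony-bodied normal-winged: (140 − 147.375)² / 147.375 = 0.3691
  ebony-bodied vestigial-winged: (47 − 49.125)² / 49.125 = 0.0919
χ² = 0.1782 + 0.0027 + 0.3691 + 0.0919 = 0.6419 ≈ 0.642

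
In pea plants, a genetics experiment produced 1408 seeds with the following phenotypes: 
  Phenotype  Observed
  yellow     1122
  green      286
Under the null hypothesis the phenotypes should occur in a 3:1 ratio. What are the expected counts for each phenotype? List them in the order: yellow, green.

1056, 352

The 3:1 ratio has 4 parts, so with N = 1408 the expected counts are:
  yellow: 1408 × 3/4 = 1056
  green: 1408 × 1/4 = 352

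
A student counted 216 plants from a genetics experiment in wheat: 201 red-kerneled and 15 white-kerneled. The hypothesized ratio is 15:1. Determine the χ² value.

Total ratio parts = 16. Expected numbers out of 216:
  red-kerneled: 216 × 15/16 = 202.5
  white-kerneled: 216 × 1/16 = 13.5
χ² = Σ (O − E)² / E
  red-kerneled: (201 − 202.5)² / 202.5 = 0.0111
  white-kerneled: (15 − 13.5)² / 13.5 = 0.1667
χ² = 0.0111 + 0.1667 = 0.1778 ≈ 0.178

0.178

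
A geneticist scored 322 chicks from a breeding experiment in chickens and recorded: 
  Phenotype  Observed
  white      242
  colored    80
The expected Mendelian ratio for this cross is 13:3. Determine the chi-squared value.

7.851

Expected counts for N = 322 under a 13:3 ratio (total parts = 16):
  white: 322 × 13/16 = 261.625
  colored: 322 × 3/16 = 60.375
χ² = Σ (O − E)² / E
  white: (242 − 261.625)² / 261.625 = 1.4721
  colored: (80 − 60.375)² / 60.375 = 6.3791
χ² = 1.4721 + 6.3791 = 7.8512 ≈ 7.851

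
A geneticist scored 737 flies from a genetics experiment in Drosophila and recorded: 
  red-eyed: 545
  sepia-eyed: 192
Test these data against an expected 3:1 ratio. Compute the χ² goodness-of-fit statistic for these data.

The 3:1 ratio has 4 parts, so with N = 737 the expected counts are:
  red-eyed: 737 × 3/4 = 552.75
  sepia-eyed: 737 × 1/4 = 184.25
χ² = Σ (O − E)² / E
  red-eyed: (545 − 552.75)² / 552.75 = 0.1087
  sepia-eyed: (192 − 184.25)² / 184.25 = 0.3260
χ² = 0.1087 + 0.3260 = 0.4347 ≈ 0.435

0.435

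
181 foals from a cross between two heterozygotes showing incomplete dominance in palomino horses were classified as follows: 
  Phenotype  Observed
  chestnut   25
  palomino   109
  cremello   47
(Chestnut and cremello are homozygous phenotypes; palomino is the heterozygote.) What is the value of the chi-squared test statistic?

12.912

With incomplete dominance, a heterozygote × heterozygote cross gives a 1:2:1 phenotypic ratio.
Under the 1:2:1 hypothesis (Σ ratio = 4, N = 181):
  chestnut: 181 × 1/4 = 45.25
  palomino: 181 × 2/4 = 90.5
  cremello: 181 × 1/4 = 45.25
χ² = Σ (O − E)² / E
  chestnut: (25 − 45.25)² / 45.25 = 9.0622
  palomino: (109 − 90.5)² / 90.5 = 3.7818
  cremello: (47 − 45.25)² / 45.25 = 0.0677
χ² = 9.0622 + 3.7818 + 0.0677 = 12.9117 ≈ 12.912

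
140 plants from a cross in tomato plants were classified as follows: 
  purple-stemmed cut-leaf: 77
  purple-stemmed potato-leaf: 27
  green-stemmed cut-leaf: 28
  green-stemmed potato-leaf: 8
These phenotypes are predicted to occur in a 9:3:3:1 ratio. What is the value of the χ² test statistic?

Total ratio parts = 16. Expected numbers out of 140:
  purple-stemmed cut-leaf: 140 × 9/16 = 78.75
  purple-stemmed potato-leaf: 140 × 3/16 = 26.25
  green-stemmed cut-leaf: 140 × 3/16 = 26.25
  green-stemmed potato-leaf: 140 × 1/16 = 8.75
χ² = Σ (O − E)² / E
  purple-stemmed cut-leaf: (77 − 78.75)² / 78.75 = 0.0389
  purple-stemmed potato-leaf: (27 − 26.25)² / 26.25 = 0.0214
  green-stemmed cut-leaf: (28 − 26.25)² / 26.25 = 0.1167
  green-stemmed potato-leaf: (8 − 8.75)² / 8.75 = 0.0643
χ² = 0.0389 + 0.0214 + 0.1167 + 0.0643 = 0.2413 ≈ 0.241

0.241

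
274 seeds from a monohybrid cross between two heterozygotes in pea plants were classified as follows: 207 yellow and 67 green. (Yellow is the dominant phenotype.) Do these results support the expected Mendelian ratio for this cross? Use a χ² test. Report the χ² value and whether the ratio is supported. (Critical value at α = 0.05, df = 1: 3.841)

0.044; consistent

For a monohybrid cross between heterozygotes with complete dominance, the expected phenotypic ratio is 3:1.
The 3:1 ratio has 4 parts, so with N = 274 the expected counts are:
  yellow: 274 × 3/4 = 205.5
  green: 274 × 1/4 = 68.5
χ² = Σ (O − E)² / E
  yellow: (207 − 205.5)² / 205.5 = 0.0109
  green: (67 − 68.5)² / 68.5 = 0.0328
χ² = 0.0109 + 0.0328 = 0.0437 ≈ 0.044
Degrees of freedom = 2 − 1 = 1; critical value at α = 0.05 is 3.841.
Since 0.044 < 3.841, we fail to reject the null hypothesis — the data are consistent with the 3:1 ratio.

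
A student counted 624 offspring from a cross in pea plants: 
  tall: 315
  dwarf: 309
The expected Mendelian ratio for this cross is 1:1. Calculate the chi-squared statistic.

Under the 1:1 hypothesis (Σ ratio = 2, N = 624):
  tall: 624 × 1/2 = 312
  dwarf: 624 × 1/2 = 312
χ² = Σ (O − E)² / E
  tall: (315 − 312)² / 312 = 0.0288
  dwarf: (309 − 312)² / 312 = 0.0288
χ² = 0.0288 + 0.0288 = 0.0576 ≈ 0.058

0.058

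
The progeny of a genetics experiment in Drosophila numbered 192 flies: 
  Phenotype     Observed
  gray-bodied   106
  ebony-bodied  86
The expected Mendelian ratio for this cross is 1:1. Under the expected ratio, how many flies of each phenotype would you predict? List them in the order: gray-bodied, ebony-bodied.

96, 96

The 1:1 ratio has 2 parts, so with N = 192 the expected counts are:
  gray-bodied: 192 × 1/2 = 96
  ebony-bodied: 192 × 1/2 = 96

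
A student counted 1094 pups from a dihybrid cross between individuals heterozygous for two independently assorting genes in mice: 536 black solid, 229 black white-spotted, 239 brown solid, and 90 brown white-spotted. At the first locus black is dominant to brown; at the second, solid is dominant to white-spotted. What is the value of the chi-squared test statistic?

25.451

A dihybrid F₂ with independent assortment and complete dominance at both loci gives a 9:3:3:1 phenotypic ratio.
Total ratio parts = 16. Expected numbers out of 1094:
  black solid: 1094 × 9/16 = 615.375
  black white-spotted: 1094 × 3/16 = 205.125
  brown solid: 1094 × 3/16 = 205.125
  brown white-spotted: 1094 × 1/16 = 68.375
χ² = Σ (O − E)² / E
  black solid: (536 − 615.375)² / 615.375 = 10.2383
  black white-spotted: (229 − 205.125)² / 205.125 = 2.7789
  brown solid: (239 − 205.125)² / 205.125 = 5.5942
  brown white-spotted: (90 − 68.375)² / 68.375 = 6.8394
χ² = 10.2383 + 2.7789 + 5.5942 + 6.8394 = 25.4508 ≈ 25.451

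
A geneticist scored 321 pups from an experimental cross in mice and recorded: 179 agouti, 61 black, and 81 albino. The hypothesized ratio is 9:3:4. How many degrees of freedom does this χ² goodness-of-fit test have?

A goodness-of-fit test with 3 phenotype classes has df = 3 − 1 = 2.

2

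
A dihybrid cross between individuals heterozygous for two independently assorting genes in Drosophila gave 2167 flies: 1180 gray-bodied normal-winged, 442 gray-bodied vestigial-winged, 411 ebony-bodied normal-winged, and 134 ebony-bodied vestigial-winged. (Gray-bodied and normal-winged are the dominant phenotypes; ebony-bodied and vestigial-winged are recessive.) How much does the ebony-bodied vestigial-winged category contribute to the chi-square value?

0.015

A dihybrid F₂ with independent assortment and complete dominance at both loci gives a 9:3:3:1 phenotypic ratio.
Under the 9:3:3:1 hypothesis (Σ ratio = 16, N = 2167):
  gray-bodied normal-winged: 2167 × 9/16 = 1218.9375
  gray-bodied vestigial-winged: 2167 × 3/16 = 406.3125
  ebony-bodied normal-winged: 2167 × 3/16 = 406.3125
  ebony-bodied vestigial-winged: 2167 × 1/16 = 135.4375
Contribution of ebony-bodied vestigial-winged: (134 − 135.4375)² / 135.4375 = 0.0153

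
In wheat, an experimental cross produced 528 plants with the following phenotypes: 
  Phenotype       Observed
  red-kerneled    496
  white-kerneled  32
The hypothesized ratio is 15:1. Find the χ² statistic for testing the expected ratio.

0.032

Expected counts for N = 528 under a 15:1 ratio (total parts = 16):
  red-kerneled: 528 × 15/16 = 495
  white-kerneled: 528 × 1/16 = 33
χ² = Σ (O − E)² / E
  red-kerneled: (496 − 495)² / 495 = 0.0020
  white-kerneled: (32 − 33)² / 33 = 0.0303
χ² = 0.0020 + 0.0303 = 0.0323 ≈ 0.032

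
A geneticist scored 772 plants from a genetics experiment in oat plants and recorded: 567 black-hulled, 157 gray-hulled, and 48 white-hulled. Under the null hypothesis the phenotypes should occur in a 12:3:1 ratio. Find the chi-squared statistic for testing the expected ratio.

Total ratio parts = 16. Expected numbers out of 772:
  black-hulled: 772 × 12/16 = 579
  gray-hulled: 772 × 3/16 = 144.75
  white-hulled: 772 × 1/16 = 48.25
χ² = Σ (O − E)² / E
  black-hulled: (567 − 579)² / 579 = 0.2487
  gray-hulled: (157 − 144.75)² / 144.75 = 1.0367
  white-hulled: (48 − 48.25)² / 48.25 = 0.0013
χ² = 0.2487 + 1.0367 + 0.0013 = 1.2867 ≈ 1.287

1.287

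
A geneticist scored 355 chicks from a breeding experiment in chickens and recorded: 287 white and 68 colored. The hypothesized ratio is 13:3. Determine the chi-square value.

Expected counts for N = 355 under a 13:3 ratio (total parts = 16):
  white: 355 × 13/16 = 288.4375
  colored: 355 × 3/16 = 66.5625
χ² = Σ (O − E)² / E
  white: (287 − 288.4375)² / 288.4375 = 0.0072
  colored: (68 − 66.5625)² / 66.5625 = 0.0310
χ² = 0.0072 + 0.0310 = 0.0382 ≈ 0.038

0.038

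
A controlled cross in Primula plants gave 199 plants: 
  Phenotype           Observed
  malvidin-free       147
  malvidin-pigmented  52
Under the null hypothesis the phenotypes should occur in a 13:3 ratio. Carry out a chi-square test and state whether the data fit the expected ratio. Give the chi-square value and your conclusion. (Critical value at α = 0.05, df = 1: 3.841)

The 13:3 ratio has 16 parts, so with N = 199 the expected counts are:
  malvidin-free: 199 × 13/16 = 161.6875
  malvidin-pigmented: 199 × 3/16 = 37.3125
χ² = Σ (O − E)² / E
  malvidin-free: (147 − 161.6875)² / 161.6875 = 1.3342
  malvidin-pigmented: (52 − 37.3125)² / 37.3125 = 5.7815
χ² = 1.3342 + 5.7815 = 7.1157 ≈ 7.116
Degrees of freedom = 2 − 1 = 1; critical value at α = 0.05 is 3.841.
Since 7.116 > 3.841, we reject the null hypothesis — the data do not fit the 13:3 ratio.

7.116; not consistent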